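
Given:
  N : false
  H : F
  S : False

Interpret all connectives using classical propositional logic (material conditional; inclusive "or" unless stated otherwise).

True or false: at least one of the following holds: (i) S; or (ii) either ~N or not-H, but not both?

False.

Parsed as S | (~N xor ~H)

~N = ~F = T
~H = ~F = T
~N xor ~H = T xor T = F
S | (~N xor ~H) = F | F = F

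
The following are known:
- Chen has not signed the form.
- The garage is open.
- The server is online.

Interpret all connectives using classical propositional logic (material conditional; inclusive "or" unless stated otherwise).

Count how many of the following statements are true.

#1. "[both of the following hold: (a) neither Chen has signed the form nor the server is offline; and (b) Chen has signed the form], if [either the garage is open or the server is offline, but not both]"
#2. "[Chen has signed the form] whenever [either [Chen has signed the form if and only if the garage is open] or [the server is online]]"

Let Q = "the garage is closed" (False), L = "the server is online" (True), K = "Chen has signed the form" (False).

#1: Parsed as (not Q xor not L) -> ((K nor not L) and K)

not Q = not False = True
not L = not True = False
not Q xor not L = True xor False = True
not L = not True = False
K nor not L = False nor False = True
(K nor not L) and K = True and False = False
(not Q xor not L) -> ((K nor not L) and K) = True -> False = False
So #1 is false.

#2: Formalization: ((K iff not Q) or L) -> K

not Q = not False = True
K iff not Q = False iff True = False
(K iff not Q) or L = False or True = True
((K iff not Q) or L) -> K = True -> False = False
Hence #2 is false.

Count: 0.

0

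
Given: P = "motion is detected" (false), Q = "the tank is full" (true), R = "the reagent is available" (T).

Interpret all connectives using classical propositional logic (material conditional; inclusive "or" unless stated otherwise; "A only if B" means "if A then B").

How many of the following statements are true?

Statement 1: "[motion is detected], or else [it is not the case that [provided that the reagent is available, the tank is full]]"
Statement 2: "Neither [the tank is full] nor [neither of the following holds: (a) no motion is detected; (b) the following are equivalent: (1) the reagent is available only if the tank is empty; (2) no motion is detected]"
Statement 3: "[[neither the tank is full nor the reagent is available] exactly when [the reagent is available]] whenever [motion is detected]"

Statement 1: This is P ∨ ¬(R → Q).

R → Q = T → T = T
¬(R → Q) = ¬T = F
P ∨ ¬(R → Q) = F ∨ F = F
Hence Statement 1 is false.

Statement 2: In symbols: Q ↓ (¬P ↓ ((R → ¬Q) ↔ ¬P))

¬P = ¬F = T
¬Q = ¬T = F
R → ¬Q = T → F = F
¬P = ¬F = T
(R → ¬Q) ↔ ¬P = F ↔ T = F
¬P ↓ ((R → ¬Q) ↔ ¬P) = T ↓ F = F
Q ↓ (¬P ↓ ((R → ¬Q) ↔ ¬P)) = T ↓ F = F
Hence Statement 2 is false.

Statement 3: In symbols: P → ((Q ↓ R) ↔ R)

Q ↓ R = T ↓ T = F
(Q ↓ R) ↔ R = F ↔ T = F
P → ((Q ↓ R) ↔ R) = F → F = T
So Statement 3 is true.

True statements: 1 (Statement 3).

1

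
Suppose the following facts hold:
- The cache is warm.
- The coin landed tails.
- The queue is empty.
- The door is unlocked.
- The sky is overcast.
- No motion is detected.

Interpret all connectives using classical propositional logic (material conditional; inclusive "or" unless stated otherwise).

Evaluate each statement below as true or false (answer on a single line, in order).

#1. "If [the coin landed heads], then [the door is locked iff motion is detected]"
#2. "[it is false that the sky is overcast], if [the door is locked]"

Let S = "the coin landed heads" (F), G = "the door is locked" (F), V = "motion is detected" (F), N = "the sky is overcast" (T).

#1: This is S → (G ↔ V).

G ↔ V = F ↔ F = T
S → (G ↔ V) = F → T = T
So #1 is true.

#2: In symbols: G → ¬N

¬N = ¬T = F
G → ¬N = F → F = T
Hence #2 is true.

#1 T / #2 T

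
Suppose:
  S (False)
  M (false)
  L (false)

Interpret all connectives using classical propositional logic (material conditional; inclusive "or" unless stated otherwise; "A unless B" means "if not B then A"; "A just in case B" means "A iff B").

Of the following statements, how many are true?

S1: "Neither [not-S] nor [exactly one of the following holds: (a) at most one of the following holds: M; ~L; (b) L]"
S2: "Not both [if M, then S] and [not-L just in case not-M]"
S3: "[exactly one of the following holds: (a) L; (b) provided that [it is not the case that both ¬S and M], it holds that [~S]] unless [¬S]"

S1: In symbols: ¬S ↓ ((M ↑ ¬L) ⊕ L)

¬S = ¬F = T
¬L = ¬F = T
M ↑ ¬L = F ↑ T = T
(M ↑ ¬L) ⊕ L = T ⊕ F = T
¬S ↓ ((M ↑ ¬L) ⊕ L) = T ↓ T = F
Hence S1 is false.

S2: This is (M → S) ↑ (¬L ↔ ¬M).

M → S = F → F = T
¬L = ¬F = T
¬M = ¬F = T
¬L ↔ ¬M = T ↔ T = T
(M → S) ↑ (¬L ↔ ¬M) = T ↑ T = F
Thus S2 is false.

S3: Formalization: (L ⊕ ((¬S ↑ M) → ¬S)) ∨ ¬S

¬S = ¬F = T
¬S ↑ M = T ↑ F = T
¬S = ¬F = T
(¬S ↑ M) → ¬S = T → T = T
L ⊕ ((¬S ↑ M) → ¬S) = F ⊕ T = T
¬S = ¬F = T
(L ⊕ ((¬S ↑ M) → ¬S)) ∨ ¬S = T ∨ T = T
Hence S3 is true.

1 of the 3 statements is true (S3).

1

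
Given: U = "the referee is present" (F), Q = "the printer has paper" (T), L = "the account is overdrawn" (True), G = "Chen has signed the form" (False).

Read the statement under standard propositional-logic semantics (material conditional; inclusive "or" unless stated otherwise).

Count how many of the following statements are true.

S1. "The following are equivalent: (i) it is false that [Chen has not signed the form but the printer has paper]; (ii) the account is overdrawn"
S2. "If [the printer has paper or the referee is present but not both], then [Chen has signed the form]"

0

S1: Formalization: ¬(¬G ∧ Q) ↔ L

¬G = ¬F = T
¬G ∧ Q = T ∧ T = T
¬(¬G ∧ Q) = ¬T = F
¬(¬G ∧ Q) ↔ L = F ↔ T = F
Thus S1 is false.

S2: This is (Q ⊕ U) → G.

Q ⊕ U = T ⊕ F = T
(Q ⊕ U) → G = T → F = F
Hence S2 is false.

0 of the 2 statements are true (none).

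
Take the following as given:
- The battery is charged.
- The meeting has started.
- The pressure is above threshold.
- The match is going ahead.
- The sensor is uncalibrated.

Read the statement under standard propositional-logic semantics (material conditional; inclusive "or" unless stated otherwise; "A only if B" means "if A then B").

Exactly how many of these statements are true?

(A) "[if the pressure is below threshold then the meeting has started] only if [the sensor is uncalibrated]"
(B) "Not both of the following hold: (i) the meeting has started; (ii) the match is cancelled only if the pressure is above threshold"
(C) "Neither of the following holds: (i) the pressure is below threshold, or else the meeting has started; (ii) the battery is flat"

1

Let R = "the pressure is above threshold" (T), Q = "the meeting has started" (T), U = "the sensor is calibrated" (F), S = "the match is cancelled" (F), P = "the battery is charged" (T).

(A): This is (¬R → Q) → ¬U.

¬R = ¬T = F
¬R → Q = F → T = T
¬U = ¬F = T
(¬R → Q) → ¬U = T → T = T
Hence (A) is true.

(B): Formalization: Q ↑ (S → R)

S → R = F → T = T
Q ↑ (S → R) = T ↑ T = F
So (B) is false.

(C): This is (¬R ∨ Q) ↓ ¬P.

¬R = ¬T = F
¬R ∨ Q = F ∨ T = T
¬P = ¬T = F
(¬R ∨ Q) ↓ ¬P = T ↓ F = F
Thus (C) is false.

Count: 1.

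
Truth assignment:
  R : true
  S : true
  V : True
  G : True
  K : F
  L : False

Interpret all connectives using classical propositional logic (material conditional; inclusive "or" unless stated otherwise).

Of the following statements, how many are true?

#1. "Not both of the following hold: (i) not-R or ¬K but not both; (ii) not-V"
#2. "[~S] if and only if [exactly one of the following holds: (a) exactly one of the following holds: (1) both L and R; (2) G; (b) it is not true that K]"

2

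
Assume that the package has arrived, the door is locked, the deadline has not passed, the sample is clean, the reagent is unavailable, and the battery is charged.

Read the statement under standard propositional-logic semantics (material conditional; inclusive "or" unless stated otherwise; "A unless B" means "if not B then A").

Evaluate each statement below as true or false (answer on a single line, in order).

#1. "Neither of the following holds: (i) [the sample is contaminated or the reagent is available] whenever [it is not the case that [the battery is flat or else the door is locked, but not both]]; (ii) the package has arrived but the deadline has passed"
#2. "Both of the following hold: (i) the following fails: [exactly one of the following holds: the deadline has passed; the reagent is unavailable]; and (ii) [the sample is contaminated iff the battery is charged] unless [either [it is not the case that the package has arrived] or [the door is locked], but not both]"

Let V = "the battery is charged" (T), Q = "the door is locked" (T), S = "the sample is contaminated" (F), U = "the reagent is available" (F), P = "the package has arrived" (T), R = "the deadline has passed" (F).

#1: This is (~(~V xor Q) -> (S | U)) nor (P & R).

~V = ~T = F
~V xor Q = F xor T = T
~(~V xor Q) = ~T = F
S | U = F | F = F
~(~V xor Q) -> (S | U) = F -> F = T
P & R = T & F = F
(~(~V xor Q) -> (S | U)) nor (P & R) = T nor F = F
So #1 is false.

#2: Parsed as ~(R xor ~U) & ((S <-> V) | (~P xor Q))

~U = ~F = T
R xor ~U = F xor T = T
~(R xor ~U) = ~T = F
S <-> V = F <-> T = F
~P = ~T = F
~P xor Q = F xor T = T
(S <-> V) | (~P xor Q) = F | T = T
~(R xor ~U) & ((S <-> V) | (~P xor Q)) = F & T = F
Hence #2 is false.

#1 False / #2 False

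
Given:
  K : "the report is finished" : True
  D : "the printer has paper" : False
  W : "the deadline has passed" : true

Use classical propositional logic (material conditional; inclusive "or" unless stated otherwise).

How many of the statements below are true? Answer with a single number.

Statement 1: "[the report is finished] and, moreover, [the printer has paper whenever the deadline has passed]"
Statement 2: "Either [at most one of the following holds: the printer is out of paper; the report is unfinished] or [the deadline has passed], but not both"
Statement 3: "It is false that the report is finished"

0

Statement 1: In symbols: K & (W -> D)

W -> D = T -> F = F
K & (W -> D) = T & F = F
Hence Statement 1 is false.

Statement 2: In symbols: (~D nand ~K) xor W

~D = ~F = T
~K = ~T = F
~D nand ~K = T nand F = T
(~D nand ~K) xor W = T xor T = F
Thus Statement 2 is false.

Statement 3: Formalization: ~K

~K = ~T = F
So Statement 3 is false.

0 of the 3 statements are true (none).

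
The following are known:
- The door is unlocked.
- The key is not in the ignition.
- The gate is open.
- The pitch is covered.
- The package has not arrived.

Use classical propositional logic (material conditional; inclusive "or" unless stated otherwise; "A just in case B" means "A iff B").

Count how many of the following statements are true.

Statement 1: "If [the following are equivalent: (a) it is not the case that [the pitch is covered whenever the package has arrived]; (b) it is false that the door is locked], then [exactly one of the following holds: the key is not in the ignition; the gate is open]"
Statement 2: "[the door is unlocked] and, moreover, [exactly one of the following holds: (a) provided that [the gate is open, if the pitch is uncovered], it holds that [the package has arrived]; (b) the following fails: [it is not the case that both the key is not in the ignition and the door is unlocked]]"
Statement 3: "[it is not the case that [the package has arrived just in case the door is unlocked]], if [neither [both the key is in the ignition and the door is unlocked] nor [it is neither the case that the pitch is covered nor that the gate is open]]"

Let U = "the package has arrived" (F), S = "the pitch is covered" (T), P = "the door is locked" (F), Q = "the key is in the ignition" (F), R = "the gate is open" (T).

Statement 1: Formalization: (¬(U → S) ↔ ¬P) → (¬Q ⊕ R)

U → S = F → T = T
¬(U → S) = ¬T = F
¬P = ¬F = T
¬(U → S) ↔ ¬P = F ↔ T = F
¬Q = ¬F = T
¬Q ⊕ R = T ⊕ T = F
(¬(U → S) ↔ ¬P) → (¬Q ⊕ R) = F → F = T
So Statement 1 is true.

Statement 2: Formalization: ¬P ∧ (((¬S → R) → U) ⊕ ¬(¬Q ↑ ¬P))

¬P = ¬F = T
¬S = ¬T = F
¬S → R = F → T = T
(¬S → R) → U = T → F = F
¬Q = ¬F = T
¬P = ¬F = T
¬Q ↑ ¬P = T ↑ T = F
¬(¬Q ↑ ¬P) = ¬F = T
((¬S → R) → U) ⊕ ¬(¬Q ↑ ¬P) = F ⊕ T = T
¬P ∧ (((¬S → R) → U) ⊕ ¬(¬Q ↑ ¬P)) = T ∧ T = T
Hence Statement 2 is true.

Statement 3: Parsed as ((Q ∧ ¬P) ↓ (S ↓ R)) → ¬(U ↔ ¬P)

¬P = ¬F = T
Q ∧ ¬P = F ∧ T = F
S ↓ R = T ↓ T = F
(Q ∧ ¬P) ↓ (S ↓ R) = F ↓ F = T
¬P = ¬F = T
U ↔ ¬P = F ↔ T = F
¬(U ↔ ¬P) = ¬F = T
((Q ∧ ¬P) ↓ (S ↓ R)) → ¬(U ↔ ¬P) = T → T = T
Thus Statement 3 is true.

Count: 3.

3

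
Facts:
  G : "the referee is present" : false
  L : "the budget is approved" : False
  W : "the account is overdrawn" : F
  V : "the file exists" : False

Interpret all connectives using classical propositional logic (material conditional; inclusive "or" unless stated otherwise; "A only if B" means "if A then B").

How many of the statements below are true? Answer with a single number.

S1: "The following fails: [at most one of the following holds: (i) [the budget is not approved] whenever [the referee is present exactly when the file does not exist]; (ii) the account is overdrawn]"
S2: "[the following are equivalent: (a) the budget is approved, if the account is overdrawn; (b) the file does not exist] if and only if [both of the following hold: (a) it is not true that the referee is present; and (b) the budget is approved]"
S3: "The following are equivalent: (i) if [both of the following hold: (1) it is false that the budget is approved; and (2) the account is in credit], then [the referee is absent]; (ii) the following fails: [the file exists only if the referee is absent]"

S1: Formalization: ¬(((G ↔ ¬V) → ¬L) ↑ W)

¬V = ¬F = T
G ↔ ¬V = F ↔ T = F
¬L = ¬F = T
(G ↔ ¬V) → ¬L = F → T = T
((G ↔ ¬V) → ¬L) ↑ W = T ↑ F = T
¬(((G ↔ ¬V) → ¬L) ↑ W) = ¬T = F
Hence S1 is false.

S2: This is ((W → L) ↔ ¬V) ↔ (¬G ∧ L).

W → L = F → F = T
¬V = ¬F = T
(W → L) ↔ ¬V = T ↔ T = T
¬G = ¬F = T
¬G ∧ L = T ∧ F = F
((W → L) ↔ ¬V) ↔ (¬G ∧ L) = T ↔ F = F
Hence S2 is false.

S3: Parsed as ((¬L ∧ ¬W) → ¬G) ↔ ¬(V → ¬G)

¬L = ¬F = T
¬W = ¬F = T
¬L ∧ ¬W = T ∧ T = T
¬G = ¬F = T
(¬L ∧ ¬W) → ¬G = T → T = T
¬G = ¬F = T
V → ¬G = F → T = T
¬(V → ¬G) = ¬T = F
((¬L ∧ ¬W) → ¬G) ↔ ¬(V → ¬G) = T ↔ F = F
Hence S3 is false.

True statements: 0 (none).

0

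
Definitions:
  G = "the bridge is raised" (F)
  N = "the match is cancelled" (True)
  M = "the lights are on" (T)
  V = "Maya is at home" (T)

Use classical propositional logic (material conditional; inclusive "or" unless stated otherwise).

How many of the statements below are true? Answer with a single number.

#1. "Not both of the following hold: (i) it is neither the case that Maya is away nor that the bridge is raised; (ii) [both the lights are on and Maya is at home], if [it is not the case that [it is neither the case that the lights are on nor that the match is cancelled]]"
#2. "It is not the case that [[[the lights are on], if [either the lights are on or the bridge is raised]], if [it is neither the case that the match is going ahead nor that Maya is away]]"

#1: This is (not V nor G) nand (not (M nor N) -> (M and V)).

not V = not True = False
not V nor G = False nor False = True
M nor N = True nor True = False
not (M nor N) = not False = True
M and V = True and True = True
not (M nor N) -> (M and V) = True -> True = True
(not V nor G) nand (not (M nor N) -> (M and V)) = True nand True = False
Hence #1 is false.

#2: Parsed as not ((not N nor not V) -> ((M or G) -> M))

not N = not True = False
not V = not True = False
not N nor not V = False nor False = True
M or G = True or False = True
(M or G) -> M = True -> True = True
(not N nor not V) -> ((M or G) -> M) = True -> True = True
not ((not N nor not V) -> ((M or G) -> M)) = not True = False
Thus #2 is false.

Count: 0.

0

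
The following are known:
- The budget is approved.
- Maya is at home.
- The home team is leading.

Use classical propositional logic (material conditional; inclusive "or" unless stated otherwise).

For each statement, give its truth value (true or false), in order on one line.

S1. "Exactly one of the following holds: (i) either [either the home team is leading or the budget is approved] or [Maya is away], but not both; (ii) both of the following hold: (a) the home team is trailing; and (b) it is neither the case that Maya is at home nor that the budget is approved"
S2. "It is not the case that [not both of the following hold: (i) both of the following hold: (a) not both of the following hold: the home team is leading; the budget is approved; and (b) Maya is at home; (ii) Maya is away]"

S1 true; S2 false

Let R = "the home team is leading" (T), P = "the budget is approved" (T), Q = "Maya is at home" (T).

S1: Parsed as ((R ∨ P) ⊕ ¬Q) ⊕ (¬R ∧ (Q ↓ P))

R ∨ P = T ∨ T = T
¬Q = ¬T = F
(R ∨ P) ⊕ ¬Q = T ⊕ F = T
¬R = ¬T = F
Q ↓ P = T ↓ T = F
¬R ∧ (Q ↓ P) = F ∧ F = F
((R ∨ P) ⊕ ¬Q) ⊕ (¬R ∧ (Q ↓ P)) = T ⊕ F = T
So S1 is true.

S2: Formalization: ¬(((R ↑ P) ∧ Q) ↑ ¬Q)

R ↑ P = T ↑ T = F
(R ↑ P) ∧ Q = F ∧ T = F
¬Q = ¬T = F
((R ↑ P) ∧ Q) ↑ ¬Q = F ↑ F = T
¬(((R ↑ P) ∧ Q) ↑ ¬Q) = ¬T = F
So S2 is false.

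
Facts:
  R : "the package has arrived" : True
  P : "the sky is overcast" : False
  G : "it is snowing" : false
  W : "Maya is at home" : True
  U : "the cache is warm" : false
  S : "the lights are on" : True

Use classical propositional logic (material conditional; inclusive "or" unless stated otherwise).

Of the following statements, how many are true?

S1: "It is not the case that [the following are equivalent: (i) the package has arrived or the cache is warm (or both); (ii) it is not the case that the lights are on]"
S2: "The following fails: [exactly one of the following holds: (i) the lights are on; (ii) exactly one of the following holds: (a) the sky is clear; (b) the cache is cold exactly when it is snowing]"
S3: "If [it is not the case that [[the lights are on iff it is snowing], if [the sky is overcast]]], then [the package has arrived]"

3

S1: Formalization: not ((R or U) iff not S)

R or U = True or False = True
not S = not True = False
(R or U) iff not S = True iff False = False
not ((R or U) iff not S) = not False = True
Hence S1 is true.

S2: Parsed as not (S xor (not P xor (not U iff G)))

not P = not False = True
not U = not False = True
not U iff G = True iff False = False
not P xor (not U iff G) = True xor False = True
S xor (not P xor (not U iff G)) = True xor True = False
not (S xor (not P xor (not U iff G))) = not False = True
Hence S2 is true.

S3: In symbols: not (P -> (S iff G)) -> R

S iff G = True iff False = False
P -> (S iff G) = False -> False = True
not (P -> (S iff G)) = not True = False
not (P -> (S iff G)) -> R = False -> True = True
So S3 is true.

Count: 3.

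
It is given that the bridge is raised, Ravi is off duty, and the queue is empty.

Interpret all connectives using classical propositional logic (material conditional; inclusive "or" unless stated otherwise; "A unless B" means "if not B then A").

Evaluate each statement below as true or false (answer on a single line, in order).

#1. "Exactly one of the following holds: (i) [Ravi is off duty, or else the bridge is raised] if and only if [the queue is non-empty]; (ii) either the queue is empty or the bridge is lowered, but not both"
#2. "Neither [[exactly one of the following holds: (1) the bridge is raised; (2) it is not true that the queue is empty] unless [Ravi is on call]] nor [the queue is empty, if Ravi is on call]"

Let Q = "Ravi is on call" (F), P = "the bridge is raised" (T), R = "the queue is empty" (T).

#1: This is ((~Q | P) <-> ~R) xor (R xor ~P).

~Q = ~F = T
~Q | P = T | T = T
~R = ~T = F
(~Q | P) <-> ~R = T <-> F = F
~P = ~T = F
R xor ~P = T xor F = T
((~Q | P) <-> ~R) xor (R xor ~P) = F xor T = T
Hence #1 is true.

#2: This is ((P xor ~R) | Q) nor (Q -> R).

~R = ~T = F
P xor ~R = T xor F = T
(P xor ~R) | Q = T | F = T
Q -> R = F -> T = T
((P xor ~R) | Q) nor (Q -> R) = T nor T = F
Hence #2 is false.

#1 T / #2 F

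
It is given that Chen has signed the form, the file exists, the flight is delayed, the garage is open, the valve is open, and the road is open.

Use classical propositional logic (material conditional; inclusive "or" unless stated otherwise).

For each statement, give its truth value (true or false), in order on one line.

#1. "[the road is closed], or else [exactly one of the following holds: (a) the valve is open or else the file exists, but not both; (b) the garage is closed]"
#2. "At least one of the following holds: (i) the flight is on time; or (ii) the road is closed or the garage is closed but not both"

Let P = "the road is closed" (False), H = "the valve is open" (True), G = "the file exists" (True), L = "the garage is closed" (False), W = "the flight is delayed" (True).

#1: This is P or ((H xor G) xor L).

H xor G = True xor True = False
(H xor G) xor L = False xor False = False
P or ((H xor G) xor L) = False or False = False
Thus #1 is false.

#2: Formalization: not W or (P xor L)

not W = not True = False
P xor L = False xor False = False
not W or (P xor L) = False or False = False
Thus #2 is false.

#1 false / #2 false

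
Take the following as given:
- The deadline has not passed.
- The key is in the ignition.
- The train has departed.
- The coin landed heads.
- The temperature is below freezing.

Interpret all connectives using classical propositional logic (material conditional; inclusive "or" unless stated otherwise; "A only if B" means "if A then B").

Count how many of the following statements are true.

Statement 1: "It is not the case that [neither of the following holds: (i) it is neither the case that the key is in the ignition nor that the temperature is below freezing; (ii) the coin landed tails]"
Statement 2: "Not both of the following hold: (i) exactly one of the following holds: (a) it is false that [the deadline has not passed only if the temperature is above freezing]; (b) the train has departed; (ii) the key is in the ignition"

1

Let Q = "the key is in the ignition" (True), U = "the temperature is below freezing" (True), S = "the coin landed heads" (True), P = "the deadline has passed" (False), R = "the train has departed" (True).

Statement 1: This is not ((Q nor U) nor not S).

Q nor U = True nor True = False
not S = not True = False
(Q nor U) nor not S = False nor False = True
not ((Q nor U) nor not S) = not True = False
Thus Statement 1 is false.

Statement 2: Parsed as (not (not P -> not U) xor R) nand Q

not P = not False = True
not U = not True = False
not P -> not U = True -> False = False
not (not P -> not U) = not False = True
not (not P -> not U) xor R = True xor True = False
(not (not P -> not U) xor R) nand Q = False nand True = True
So Statement 2 is true.

1 of the 2 statements is true (Statement 2).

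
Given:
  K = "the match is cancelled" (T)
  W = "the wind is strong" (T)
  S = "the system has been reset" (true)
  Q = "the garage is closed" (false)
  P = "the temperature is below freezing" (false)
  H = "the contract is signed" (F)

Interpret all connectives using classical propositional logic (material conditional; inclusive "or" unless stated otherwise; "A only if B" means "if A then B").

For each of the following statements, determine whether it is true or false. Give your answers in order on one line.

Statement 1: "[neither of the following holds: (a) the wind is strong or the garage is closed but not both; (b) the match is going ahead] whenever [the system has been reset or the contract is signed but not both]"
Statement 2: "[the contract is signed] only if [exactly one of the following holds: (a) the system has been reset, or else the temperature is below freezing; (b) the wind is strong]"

Statement 1 false, Statement 2 true

Statement 1: In symbols: (S xor H) -> ((W xor Q) nor ~K)

S xor H = T xor F = T
W xor Q = T xor F = T
~K = ~T = F
(W xor Q) nor ~K = T nor F = F
(S xor H) -> ((W xor Q) nor ~K) = T -> F = F
So Statement 1 is false.

Statement 2: This is H -> ((S | P) xor W).

S | P = T | F = T
(S | P) xor W = T xor T = F
H -> ((S | P) xor W) = F -> F = T
Thus Statement 2 is true.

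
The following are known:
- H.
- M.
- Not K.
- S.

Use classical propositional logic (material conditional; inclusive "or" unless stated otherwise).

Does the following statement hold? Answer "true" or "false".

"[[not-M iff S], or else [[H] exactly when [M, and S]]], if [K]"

True.

Formalization: K -> ((~M <-> S) | (H <-> (M & S)))

~M = ~T = F
~M <-> S = F <-> T = F
M & S = T & T = T
H <-> (M & S) = T <-> T = T
(~M <-> S) | (H <-> (M & S)) = F | T = T
K -> ((~M <-> S) | (H <-> (M & S))) = F -> T = T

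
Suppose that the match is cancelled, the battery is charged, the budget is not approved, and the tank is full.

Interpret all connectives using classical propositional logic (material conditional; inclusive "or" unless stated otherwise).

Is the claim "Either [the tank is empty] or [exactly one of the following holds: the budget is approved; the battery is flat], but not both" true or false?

The statement is false.

Let N = "the tank is full" (True), Q = "the budget is approved" (False), S = "the battery is charged" (True).
This is not N xor (Q xor not S).

not N = not True = False
not S = not True = False
Q xor not S = False xor False = False
not N xor (Q xor not S) = False xor False = False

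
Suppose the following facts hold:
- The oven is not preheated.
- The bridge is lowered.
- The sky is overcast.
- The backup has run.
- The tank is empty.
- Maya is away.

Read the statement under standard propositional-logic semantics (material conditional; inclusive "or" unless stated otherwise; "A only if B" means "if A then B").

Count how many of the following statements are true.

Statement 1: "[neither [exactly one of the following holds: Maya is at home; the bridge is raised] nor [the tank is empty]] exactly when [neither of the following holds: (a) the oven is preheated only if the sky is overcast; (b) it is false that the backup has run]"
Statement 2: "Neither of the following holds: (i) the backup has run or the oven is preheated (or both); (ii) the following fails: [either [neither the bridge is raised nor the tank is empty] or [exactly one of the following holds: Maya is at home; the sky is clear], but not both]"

1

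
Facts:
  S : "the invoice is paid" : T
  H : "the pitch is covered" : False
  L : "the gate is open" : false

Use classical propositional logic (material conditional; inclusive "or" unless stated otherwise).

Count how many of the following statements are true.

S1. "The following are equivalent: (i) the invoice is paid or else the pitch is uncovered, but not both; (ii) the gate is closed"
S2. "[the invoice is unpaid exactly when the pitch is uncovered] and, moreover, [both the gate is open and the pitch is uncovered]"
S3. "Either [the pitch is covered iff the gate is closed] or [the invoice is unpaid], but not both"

S1: Formalization: (S ⊕ ¬H) ↔ ¬L

¬H = ¬F = T
S ⊕ ¬H = T ⊕ T = F
¬L = ¬F = T
(S ⊕ ¬H) ↔ ¬L = F ↔ T = F
Hence S1 is false.

S2: Parsed as (¬S ↔ ¬H) ∧ (L ∧ ¬H)

¬S = ¬T = F
¬H = ¬F = T
¬S ↔ ¬H = F ↔ T = F
¬H = ¬F = T
L ∧ ¬H = F ∧ T = F
(¬S ↔ ¬H) ∧ (L ∧ ¬H) = F ∧ F = F
Hence S2 is false.

S3: In symbols: (H ↔ ¬L) ⊕ ¬S

¬L = ¬F = T
H ↔ ¬L = F ↔ T = F
¬S = ¬T = F
(H ↔ ¬L) ⊕ ¬S = F ⊕ F = F
Thus S3 is false.

0 of the 3 statements are true (none).

0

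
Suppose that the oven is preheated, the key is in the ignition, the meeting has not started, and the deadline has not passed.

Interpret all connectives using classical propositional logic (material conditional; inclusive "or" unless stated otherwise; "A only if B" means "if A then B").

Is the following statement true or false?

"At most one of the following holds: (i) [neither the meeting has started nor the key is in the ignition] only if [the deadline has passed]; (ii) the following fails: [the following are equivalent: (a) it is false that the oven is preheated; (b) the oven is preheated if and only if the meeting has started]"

Let U = "the meeting has started" (False), G = "the key is in the ignition" (True), M = "the deadline has passed" (False), V = "the oven is preheated" (True).
In symbols: ((U nor G) -> M) nand not (not V iff (V iff U))

U nor G = False nor True = False
(U nor G) -> M = False -> False = True
not V = not True = False
V iff U = True iff False = False
not V iff (V iff U) = False iff False = True
not (not V iff (V iff U)) = not True = False
((U nor G) -> M) nand not (not V iff (V iff U)) = True nand False = True

True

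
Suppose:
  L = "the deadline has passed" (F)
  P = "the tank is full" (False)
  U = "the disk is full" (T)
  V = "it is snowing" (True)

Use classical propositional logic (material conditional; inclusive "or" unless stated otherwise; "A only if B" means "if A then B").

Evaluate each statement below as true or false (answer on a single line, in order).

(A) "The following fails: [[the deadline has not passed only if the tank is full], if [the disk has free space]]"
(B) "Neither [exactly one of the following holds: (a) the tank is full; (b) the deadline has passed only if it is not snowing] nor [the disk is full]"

(A) F; (B) F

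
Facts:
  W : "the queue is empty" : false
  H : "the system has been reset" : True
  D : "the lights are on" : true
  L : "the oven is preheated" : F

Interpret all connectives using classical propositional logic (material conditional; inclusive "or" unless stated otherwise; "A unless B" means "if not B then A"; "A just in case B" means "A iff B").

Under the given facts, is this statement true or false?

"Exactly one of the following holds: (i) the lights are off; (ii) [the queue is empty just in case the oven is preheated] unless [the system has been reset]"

Formalization: not D xor ((W iff L) or H)

not D = not True = False
W iff L = False iff False = True
(W iff L) or H = True or True = True
not D xor ((W iff L) or H) = False xor True = True

True.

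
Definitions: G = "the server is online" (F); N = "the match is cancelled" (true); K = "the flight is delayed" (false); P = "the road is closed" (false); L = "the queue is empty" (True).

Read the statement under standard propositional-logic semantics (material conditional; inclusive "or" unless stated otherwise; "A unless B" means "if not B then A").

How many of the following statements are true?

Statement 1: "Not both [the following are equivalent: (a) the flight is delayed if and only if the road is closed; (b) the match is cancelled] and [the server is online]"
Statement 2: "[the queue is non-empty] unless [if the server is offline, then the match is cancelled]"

Statement 1: Formalization: ((K iff P) iff N) nand G

K iff P = False iff False = True
(K iff P) iff N = True iff True = True
((K iff P) iff N) nand G = True nand False = True
So Statement 1 is true.

Statement 2: Parsed as not L or (not G -> N)

not L = not True = False
not G = not False = True
not G -> N = True -> True = True
not L or (not G -> N) = False or True = True
So Statement 2 is true.

Count: 2.

2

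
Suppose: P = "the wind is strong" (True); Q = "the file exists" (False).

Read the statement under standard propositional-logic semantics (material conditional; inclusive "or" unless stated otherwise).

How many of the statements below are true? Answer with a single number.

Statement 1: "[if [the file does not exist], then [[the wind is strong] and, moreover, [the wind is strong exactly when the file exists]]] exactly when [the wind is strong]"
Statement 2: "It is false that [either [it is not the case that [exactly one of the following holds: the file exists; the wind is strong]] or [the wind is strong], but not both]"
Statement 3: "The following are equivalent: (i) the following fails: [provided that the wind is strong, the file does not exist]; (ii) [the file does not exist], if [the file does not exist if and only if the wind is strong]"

0

Statement 1: This is (¬Q → (P ∧ (P ↔ Q))) ↔ P.

¬Q = ¬F = T
P ↔ Q = T ↔ F = F
P ∧ (P ↔ Q) = T ∧ F = F
¬Q → (P ∧ (P ↔ Q)) = T → F = F
(¬Q → (P ∧ (P ↔ Q))) ↔ P = F ↔ T = F
So Statement 1 is false.

Statement 2: Formalization: ¬(¬(Q ⊕ P) ⊕ P)

Q ⊕ P = F ⊕ T = T
¬(Q ⊕ P) = ¬T = F
¬(Q ⊕ P) ⊕ P = F ⊕ T = T
¬(¬(Q ⊕ P) ⊕ P) = ¬T = F
So Statement 2 is false.

Statement 3: In symbols: ¬(P → ¬Q) ↔ ((¬Q ↔ P) → ¬Q)

¬Q = ¬F = T
P → ¬Q = T → T = T
¬(P → ¬Q) = ¬T = F
¬Q = ¬F = T
¬Q ↔ P = T ↔ T = T
¬Q = ¬F = T
(¬Q ↔ P) → ¬Q = T → T = T
¬(P → ¬Q) ↔ ((¬Q ↔ P) → ¬Q) = F ↔ T = F
Hence Statement 3 is false.

0 of the 3 statements are true (none).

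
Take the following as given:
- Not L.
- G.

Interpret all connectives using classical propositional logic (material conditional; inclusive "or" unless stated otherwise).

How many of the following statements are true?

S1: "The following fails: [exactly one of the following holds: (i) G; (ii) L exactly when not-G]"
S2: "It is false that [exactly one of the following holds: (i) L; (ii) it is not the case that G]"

2

S1: This is not (G xor (L iff not G)).

not G = not True = False
L iff not G = False iff False = True
G xor (L iff not G) = True xor True = False
not (G xor (L iff not G)) = not False = True
Thus S1 is true.

S2: Parsed as not (L xor not G)

not G = not True = False
L xor not G = False xor False = False
not (L xor not G) = not False = True
Hence S2 is true.

Count: 2.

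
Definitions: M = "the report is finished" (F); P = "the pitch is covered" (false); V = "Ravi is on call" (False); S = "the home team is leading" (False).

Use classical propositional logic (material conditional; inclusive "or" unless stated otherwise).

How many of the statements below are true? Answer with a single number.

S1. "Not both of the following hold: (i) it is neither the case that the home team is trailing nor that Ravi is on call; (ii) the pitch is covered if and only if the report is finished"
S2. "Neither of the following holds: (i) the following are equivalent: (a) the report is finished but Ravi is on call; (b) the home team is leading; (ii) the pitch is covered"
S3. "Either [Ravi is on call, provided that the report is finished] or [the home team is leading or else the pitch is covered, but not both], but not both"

S1: In symbols: (¬S ↓ V) ↑ (P ↔ M)

¬S = ¬F = T
¬S ↓ V = T ↓ F = F
P ↔ M = F ↔ F = T
(¬S ↓ V) ↑ (P ↔ M) = F ↑ T = T
So S1 is true.

S2: In symbols: ((M ∧ V) ↔ S) ↓ P

M ∧ V = F ∧ F = F
(M ∧ V) ↔ S = F ↔ F = T
((M ∧ V) ↔ S) ↓ P = T ↓ F = F
Hence S2 is false.

S3: This is (M → V) ⊕ (S ⊕ P).

M → V = F → F = T
S ⊕ P = F ⊕ F = F
(M → V) ⊕ (S ⊕ P) = T ⊕ F = T
Thus S3 is true.

True statements: 2.

2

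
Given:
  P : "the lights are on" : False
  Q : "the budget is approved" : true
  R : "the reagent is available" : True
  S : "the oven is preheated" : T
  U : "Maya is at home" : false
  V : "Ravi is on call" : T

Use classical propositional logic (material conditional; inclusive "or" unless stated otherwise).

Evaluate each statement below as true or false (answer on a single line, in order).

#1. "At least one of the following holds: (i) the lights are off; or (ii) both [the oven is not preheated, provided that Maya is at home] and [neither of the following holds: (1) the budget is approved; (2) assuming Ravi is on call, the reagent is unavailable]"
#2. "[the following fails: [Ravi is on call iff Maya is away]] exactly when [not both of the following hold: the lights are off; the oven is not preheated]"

#1: Parsed as ¬P ∨ ((U → ¬S) ∧ (Q ↓ (V → ¬R)))

¬P = ¬F = T
¬S = ¬T = F
U → ¬S = F → F = T
¬R = ¬T = F
V → ¬R = T → F = F
Q ↓ (V → ¬R) = T ↓ F = F
(U → ¬S) ∧ (Q ↓ (V → ¬R)) = T ∧ F = F
¬P ∨ ((U → ¬S) ∧ (Q ↓ (V → ¬R))) = T ∨ F = T
Thus #1 is true.

#2: Parsed as ¬(V ↔ ¬U) ↔ (¬P ↑ ¬S)

¬U = ¬F = T
V ↔ ¬U = T ↔ T = T
¬(V ↔ ¬U) = ¬T = F
¬P = ¬F = T
¬S = ¬T = F
¬P ↑ ¬S = T ↑ F = T
¬(V ↔ ¬U) ↔ (¬P ↑ ¬S) = F ↔ T = F
So #2 is false.

#1 true, #2 false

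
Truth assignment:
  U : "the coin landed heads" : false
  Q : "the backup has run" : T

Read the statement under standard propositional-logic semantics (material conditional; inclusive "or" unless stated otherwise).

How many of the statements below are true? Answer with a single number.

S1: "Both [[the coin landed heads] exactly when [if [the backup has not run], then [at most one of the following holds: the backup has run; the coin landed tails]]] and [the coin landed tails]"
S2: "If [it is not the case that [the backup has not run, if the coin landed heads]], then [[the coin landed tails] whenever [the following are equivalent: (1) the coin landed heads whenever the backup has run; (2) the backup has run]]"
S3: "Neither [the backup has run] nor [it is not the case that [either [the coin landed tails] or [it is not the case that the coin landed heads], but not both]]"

S1: Formalization: (U iff (not Q -> (Q nand not U))) and not U

not Q = not True = False
not U = not False = True
Q nand not U = True nand True = False
not Q -> (Q nand not U) = False -> False = True
U iff (not Q -> (Q nand not U)) = False iff True = False
not U = not False = True
(U iff (not Q -> (Q nand not U))) and not U = False and True = False
So S1 is false.

S2: Parsed as not (U -> not Q) -> (((Q -> U) iff Q) -> not U)

not Q = not True = False
U -> not Q = False -> False = True
not (U -> not Q) = not True = False
Q -> U = True -> False = False
(Q -> U) iff Q = False iff True = False
not U = not False = True
((Q -> U) iff Q) -> not U = False -> True = True
not (U -> not Q) -> (((Q -> U) iff Q) -> not U) = False -> True = True
So S2 is true.

S3: Formalization: Q nor not (not U xor not U)

not U = not False = True
not U = not False = True
not U xor not U = True xor True = False
not (not U xor not U) = not False = True
Q nor not (not U xor not U) = True nor True = False
Thus S3 is false.

True statements: 1 (S2).

1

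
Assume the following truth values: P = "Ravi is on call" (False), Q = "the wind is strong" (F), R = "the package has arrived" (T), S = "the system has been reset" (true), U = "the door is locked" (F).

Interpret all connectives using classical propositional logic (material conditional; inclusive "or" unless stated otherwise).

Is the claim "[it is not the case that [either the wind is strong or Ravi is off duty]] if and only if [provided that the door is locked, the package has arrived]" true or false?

Values: Q=F, P=F, U=F, R=T.
In symbols: ¬(Q ∨ ¬P) ↔ (U → R)

¬P = ¬F = T
Q ∨ ¬P = F ∨ T = T
¬(Q ∨ ¬P) = ¬T = F
U → R = F → T = T
¬(Q ∨ ¬P) ↔ (U → R) = F ↔ T = F

False.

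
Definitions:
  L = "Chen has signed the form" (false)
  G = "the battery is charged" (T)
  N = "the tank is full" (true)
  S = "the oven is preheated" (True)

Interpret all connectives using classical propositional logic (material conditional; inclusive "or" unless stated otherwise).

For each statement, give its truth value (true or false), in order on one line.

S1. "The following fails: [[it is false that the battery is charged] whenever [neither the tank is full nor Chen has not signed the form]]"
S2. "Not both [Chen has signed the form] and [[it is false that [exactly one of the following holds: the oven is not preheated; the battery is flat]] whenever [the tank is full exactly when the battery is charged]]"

S1 False / S2 True

S1: In symbols: not ((N nor not L) -> not G)

not L = not False = True
N nor not L = True nor True = False
not G = not True = False
(N nor not L) -> not G = False -> False = True
not ((N nor not L) -> not G) = not True = False
Hence S1 is false.

S2: In symbols: L nand ((N iff G) -> not (not S xor not G))

N iff G = True iff True = True
not S = not True = False
not G = not True = False
not S xor not G = False xor False = False
not (not S xor not G) = not False = True
(N iff G) -> not (not S xor not G) = True -> True = True
L nand ((N iff G) -> not (not S xor not G)) = False nand True = True
So S2 is true.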